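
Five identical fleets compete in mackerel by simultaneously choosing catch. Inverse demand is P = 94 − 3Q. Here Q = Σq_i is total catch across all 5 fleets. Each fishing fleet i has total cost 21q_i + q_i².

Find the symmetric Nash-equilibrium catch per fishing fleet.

3.65

A representative fishing fleet's profit is π_i = q_i(94 − 3Q) − 21q_i − q_i², with Q = q_i + Σ_{j≠i} q_j.
First-order condition: 73 − 8q_i − 3Σ_{j≠i} q_j = 0.
Imposing symmetry (q_j = q for all j) turns Σ_{j≠i} q_j into 4q, so 73 = 20q and q = 3.65.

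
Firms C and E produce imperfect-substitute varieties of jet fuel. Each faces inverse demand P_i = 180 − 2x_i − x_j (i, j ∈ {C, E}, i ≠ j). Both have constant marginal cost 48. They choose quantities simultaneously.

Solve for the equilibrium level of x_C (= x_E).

Firm C's profit: π = x_C(180 − 2x_C − x_E) − 48x_C.
∂π/∂x_C = 132 − 4x_C − x_E = 0 ⇒ x_C = 33 − 0.25x_E.
The game is symmetric, so in equilibrium x_E = x_C: the reaction function gives 1.25x_C = 33, hence x_C = 26.4.

26.4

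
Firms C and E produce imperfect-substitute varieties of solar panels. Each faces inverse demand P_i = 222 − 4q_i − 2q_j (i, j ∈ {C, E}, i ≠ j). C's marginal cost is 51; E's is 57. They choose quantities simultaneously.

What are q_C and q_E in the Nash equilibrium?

17.3, 16.3

Firm C's profit: π = q_C(222 − 4q_C − 2q_E) − 51q_C.
∂π/∂q_C = 171 − 8q_C − 2q_E = 0 ⇒ q_C = 21.375 − 0.25q_E.
Similarly q_E = 20.625 − 0.25q_C.
Substituting the second reaction function into the first: q_C = 21.375 − 0.25(20.625 − 0.25q_C), which gives 0.9375q_C = 519/32 ⇒ q_C = 17.3.
Then q_E = 20.625 − 0.25·17.3 = 16.3.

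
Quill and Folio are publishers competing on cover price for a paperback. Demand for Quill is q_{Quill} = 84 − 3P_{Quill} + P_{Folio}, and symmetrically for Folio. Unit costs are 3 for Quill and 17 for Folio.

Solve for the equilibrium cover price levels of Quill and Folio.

19.8, 25.8

Quill's profit: π = (P_{Quill} − 3)(84 − 3P_{Quill} + P_{Folio}).
∂π/∂P_{Quill} = 93 − 6P_{Quill} + P_{Folio} = 0 ⇒ P_{Quill} = 15.5 + (1/6)P_{Folio}.
Similarly P_{Folio} = 22.5 + (1/6)P_{Quill}.
Plugging P_{Folio} into Quill's best response: P_{Quill} = 15.5 + (1/6)(22.5 + (1/6)P_{Quill}) ⇒ (35/36)P_{Quill} = 19.25, so P_{Quill} = 19.8.
Then P_{Folio} = 22.5 + (1/6)·19.8 = 25.8.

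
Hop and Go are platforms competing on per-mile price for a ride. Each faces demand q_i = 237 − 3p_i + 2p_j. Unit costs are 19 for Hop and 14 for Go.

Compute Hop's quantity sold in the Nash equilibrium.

Hop's profit: π = (p_{Hop} − 19)(237 − 3p_{Hop} + 2p_{Go}).
∂π/∂p_{Hop} = 294 − 6p_{Hop} + 2p_{Go} = 0 ⇒ p_{Hop} = 49 + (1/3)p_{Go}.
Similarly p_{Go} = 46.5 + (1/3)p_{Hop}.
Plugging p_{Go} into Hop's best response: p_{Hop} = 49 + (1/3)(46.5 + (1/3)p_{Hop}) ⇒ (8/9)p_{Hop} = 64.5, so p_{Hop} = 72.5625.
Then p_{Go} = 46.5 + (1/3)·72.5625 = 70.6875.
q_{Hop} = 237 − 3·72.5625 + 2·70.6875 = 160.6875.

160.6875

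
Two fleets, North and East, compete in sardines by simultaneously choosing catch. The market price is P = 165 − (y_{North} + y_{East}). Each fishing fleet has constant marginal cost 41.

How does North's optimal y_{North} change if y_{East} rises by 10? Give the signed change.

Fishing fleet North's profit: π = y_{North}(165 − (y_{North} + y_{East})) − 41y_{North}.
∂π/∂y_{North} = 124 − 2y_{North} − y_{East} = 0, so y_{North} = 62 − 0.5y_{East}.
The reaction-function slope is −0.5, so a 10-unit rise in y_{East} moves y_{North} by −0.5 × 10 = −5. North's best response falls — the actions are strategic substitutes.

-5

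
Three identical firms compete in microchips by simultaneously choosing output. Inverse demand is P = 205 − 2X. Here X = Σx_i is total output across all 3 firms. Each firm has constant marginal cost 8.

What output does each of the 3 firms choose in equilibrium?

A representative firm's profit is π_i = x_i(205 − 2X) − 8x_i, with X = x_i + Σ_{j≠i} x_j.
First-order condition: 197 − 4x_i − 2Σ_{j≠i} x_j = 0.
With identical firms, set every x_j = x: then 197 − 4x − 4x = 0, i.e. x = 197/8 = 24.625.

24.625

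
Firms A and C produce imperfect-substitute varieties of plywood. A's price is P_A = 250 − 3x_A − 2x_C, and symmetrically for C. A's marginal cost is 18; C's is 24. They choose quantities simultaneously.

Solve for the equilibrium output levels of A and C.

29.375, 27.875

Firm A's profit: π = x_A(250 − 3x_A − 2x_C) − 18x_A.
∂π/∂x_A = 232 − 6x_A − 2x_C = 0 ⇒ x_A = 116/3 − (1/3)x_C.
Similarly x_C = 113/3 − (1/3)x_A.
Substituting the second reaction function into the first: x_A = 116/3 − (1/3)(113/3 − (1/3)x_A), which gives (8/9)x_A = 235/9 ⇒ x_A = 29.375.
Then x_C = 113/3 − (1/3)·29.375 = 27.875.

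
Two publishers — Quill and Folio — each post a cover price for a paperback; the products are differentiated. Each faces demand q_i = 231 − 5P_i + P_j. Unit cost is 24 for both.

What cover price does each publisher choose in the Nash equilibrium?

39

Quill's profit: π = (P_{Quill} − 24)(231 − 5P_{Quill} + P_{Folio}).
∂π/∂P_{Quill} = 351 − 10P_{Quill} + P_{Folio} = 0 ⇒ P_{Quill} = 35.1 + 0.1P_{Folio}.
By symmetry P_{Folio} = P_{Quill}; substituting into the reaction function, 0.9P_{Quill} = 35.1 and P_{Quill} = 39.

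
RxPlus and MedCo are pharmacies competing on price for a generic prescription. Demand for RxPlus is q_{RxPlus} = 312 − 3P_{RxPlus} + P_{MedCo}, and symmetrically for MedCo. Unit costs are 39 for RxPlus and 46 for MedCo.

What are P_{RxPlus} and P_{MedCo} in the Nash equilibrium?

RxPlus's profit: π = (P_{RxPlus} − 39)(312 − 3P_{RxPlus} + P_{MedCo}).
∂π/∂P_{RxPlus} = 429 − 6P_{RxPlus} + P_{MedCo} = 0 ⇒ P_{RxPlus} = 71.5 + (1/6)P_{MedCo}.
Similarly P_{MedCo} = 75 + (1/6)P_{RxPlus}.
Solving the two reaction functions simultaneously: (1 − (1/6)(1/6))P_{RxPlus} = 71.5 + (1/6)·75, so (35/36)P_{RxPlus} = 84 and P_{RxPlus} = 86.4.
Then P_{MedCo} = 75 + (1/6)·86.4 = 89.4.

86.4, 89.4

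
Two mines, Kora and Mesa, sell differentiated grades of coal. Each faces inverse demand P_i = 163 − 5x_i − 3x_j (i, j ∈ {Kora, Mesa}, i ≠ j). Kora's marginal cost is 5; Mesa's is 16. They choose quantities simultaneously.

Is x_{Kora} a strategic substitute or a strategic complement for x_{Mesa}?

strategic substitutes

Mine Kora's profit: π = x_{Kora}(163 − 5x_{Kora} − 3x_{Mesa}) − 5x_{Kora}.
∂π/∂x_{Kora} = 158 − 10x_{Kora} − 3x_{Mesa} = 0 ⇒ x_{Kora} = 15.8 − 0.3x_{Mesa}.
The best-response slope dx_{Kora}/dx_{Mesa} = −0.3 < 0: the reaction function is downward-sloping, so the choices are strategic substitutes.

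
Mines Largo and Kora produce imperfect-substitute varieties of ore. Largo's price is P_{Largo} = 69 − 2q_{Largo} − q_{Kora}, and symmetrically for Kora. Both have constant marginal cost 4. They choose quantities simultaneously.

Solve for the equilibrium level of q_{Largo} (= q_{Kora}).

Mine Largo's profit: π = q_{Largo}(69 − 2q_{Largo} − q_{Kora}) − 4q_{Largo}.
∂π/∂q_{Largo} = 65 − 4q_{Largo} − q_{Kora} = 0 ⇒ q_{Largo} = 16.25 − 0.25q_{Kora}.
By symmetry q_{Kora} = q_{Largo}; substituting into the reaction function, 1.25q_{Largo} = 16.25 and q_{Largo} = 13.

13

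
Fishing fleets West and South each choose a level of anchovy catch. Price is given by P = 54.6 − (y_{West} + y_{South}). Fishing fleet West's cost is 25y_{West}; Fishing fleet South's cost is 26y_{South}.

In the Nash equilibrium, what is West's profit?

Fishing fleet West's profit: π = y_{West}(54.6 − (y_{West} + y_{South})) − 25y_{West}.
∂π/∂y_{West} = 29.6 − 2y_{West} − y_{South} = 0, so y_{West} = 14.8 − 0.5y_{South}.
By the same steps for South: y_{South} = 14.3 − 0.5y_{West}.
Substituting the second reaction function into the first: y_{West} = 14.8 − 0.5(14.3 − 0.5y_{West}), which gives 0.75y_{West} = 7.65 ⇒ y_{West} = 10.2.
Then y_{South} = 14.3 − 0.5·10.2 = 9.2.
Price P = 54.6 − 19.4 = 35.2.
West's profit: (35.2 − 25)·10.2 = 104.04.

104.04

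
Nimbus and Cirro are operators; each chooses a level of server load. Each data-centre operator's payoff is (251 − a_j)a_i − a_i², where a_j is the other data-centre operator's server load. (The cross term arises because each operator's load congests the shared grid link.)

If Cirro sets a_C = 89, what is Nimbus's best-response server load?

81

Nimbus's payoff is (251 − a_C)a_N − a_N².
∂π/∂a_N = 251 − a_C − 2a_N = 0, so a_N = 125.5 − 0.5a_C.
At a_C = 89: a_N = 125.5 − 0.5·89 = 81.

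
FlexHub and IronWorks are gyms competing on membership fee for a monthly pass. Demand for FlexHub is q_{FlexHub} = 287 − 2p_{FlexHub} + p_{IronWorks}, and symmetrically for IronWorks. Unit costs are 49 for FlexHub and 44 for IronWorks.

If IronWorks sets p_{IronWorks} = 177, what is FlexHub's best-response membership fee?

FlexHub's profit: π = (p_{FlexHub} − 49)(287 − 2p_{FlexHub} + p_{IronWorks}).
∂π/∂p_{FlexHub} = 385 − 4p_{FlexHub} + p_{IronWorks} = 0 ⇒ p_{FlexHub} = 96.25 + 0.25p_{IronWorks}.
At p_{IronWorks} = 177: p_{FlexHub} = 96.25 + 0.25·177 = 140.5.

140.5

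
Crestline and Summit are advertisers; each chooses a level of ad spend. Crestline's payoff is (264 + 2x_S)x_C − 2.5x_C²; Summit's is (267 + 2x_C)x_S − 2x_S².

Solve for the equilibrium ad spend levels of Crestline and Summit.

Expanding Crestline's payoff: 264x_C + 2x_Sx_C − 2.5x_C².
∂π/∂x_C = 264 + 2x_S − 5x_C = 0, so x_C = 52.8 + 0.4x_S.
Likewise for Summit: x_S = 66.75 + 0.5x_C.
Solving the two reaction functions simultaneously: (1 − (0.4)(0.5))x_C = 52.8 + 0.4·66.75, so 0.8x_C = 79.5 and x_C = 99.375.
Then x_S = 66.75 + 0.5·99.375 = 116.4375.

99.375, 116.4375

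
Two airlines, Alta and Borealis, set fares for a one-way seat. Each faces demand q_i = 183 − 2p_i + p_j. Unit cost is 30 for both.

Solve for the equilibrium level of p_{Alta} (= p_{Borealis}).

Alta's profit: π = (p_{Alta} − 30)(183 − 2p_{Alta} + p_{Borealis}).
∂π/∂p_{Alta} = 243 − 4p_{Alta} + p_{Borealis} = 0 ⇒ p_{Alta} = 60.75 + 0.25p_{Borealis}.
Setting p_{Alta} = p_{Borealis} in the reaction function: p_{Alta} = 60.75 + 0.25p_{Alta}, so p_{Alta} = 60.75 / 0.75 = 81.

81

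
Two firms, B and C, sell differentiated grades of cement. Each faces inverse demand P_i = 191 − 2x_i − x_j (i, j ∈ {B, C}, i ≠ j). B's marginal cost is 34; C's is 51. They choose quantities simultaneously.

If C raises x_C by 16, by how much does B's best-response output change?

Firm B's profit: π = x_B(191 − 2x_B − x_C) − 34x_B.
∂π/∂x_B = 157 − 4x_B − x_C = 0 ⇒ x_B = 39.25 − 0.25x_C.
The reaction-function slope is −0.25, so a 16-unit rise in x_C moves x_B by −0.25 × 16 = −4. B's best response falls — the actions are strategic substitutes.

-4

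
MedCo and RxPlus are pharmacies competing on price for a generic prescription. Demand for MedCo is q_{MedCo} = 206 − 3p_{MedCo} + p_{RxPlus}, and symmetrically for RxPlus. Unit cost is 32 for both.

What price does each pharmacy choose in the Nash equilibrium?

MedCo's profit: π = (p_{MedCo} − 32)(206 − 3p_{MedCo} + p_{RxPlus}).
∂π/∂p_{MedCo} = 302 − 6p_{MedCo} + p_{RxPlus} = 0 ⇒ p_{MedCo} = 151/3 + (1/6)p_{RxPlus}.
The game is symmetric, so in equilibrium p_{RxPlus} = p_{MedCo}: the reaction function gives (5/6)p_{MedCo} = 151/3, hence p_{MedCo} = 60.4.

60.4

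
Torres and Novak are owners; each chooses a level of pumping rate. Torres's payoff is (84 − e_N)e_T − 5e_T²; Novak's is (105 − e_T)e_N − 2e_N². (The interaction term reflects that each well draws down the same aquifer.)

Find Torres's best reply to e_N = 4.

Expanding Torres's payoff: 84e_T − e_Ne_T − 5e_T².
∂π/∂e_T = 84 − e_N − 10e_T = 0, so e_T = 8.4 − 0.1e_N.
At e_N = 4: e_T = 8.4 − 0.1·4 = 8.

8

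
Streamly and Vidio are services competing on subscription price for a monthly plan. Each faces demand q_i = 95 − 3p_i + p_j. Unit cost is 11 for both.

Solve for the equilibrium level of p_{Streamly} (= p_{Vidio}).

25.6

Streamly's profit: π = (p_{Streamly} − 11)(95 − 3p_{Streamly} + p_{Vidio}).
∂π/∂p_{Streamly} = 128 − 6p_{Streamly} + p_{Vidio} = 0 ⇒ p_{Streamly} = 64/3 + (1/6)p_{Vidio}.
The game is symmetric, so in equilibrium p_{Vidio} = p_{Streamly}: the reaction function gives (5/6)p_{Streamly} = 64/3, hence p_{Streamly} = 25.6.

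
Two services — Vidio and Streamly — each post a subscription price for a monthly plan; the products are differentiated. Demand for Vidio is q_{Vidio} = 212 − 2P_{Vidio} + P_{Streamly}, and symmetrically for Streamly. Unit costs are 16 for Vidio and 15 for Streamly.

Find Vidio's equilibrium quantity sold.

Vidio's profit: π = (P_{Vidio} − 16)(212 − 2P_{Vidio} + P_{Streamly}).
∂π/∂P_{Vidio} = 244 − 4P_{Vidio} + P_{Streamly} = 0 ⇒ P_{Vidio} = 61 + 0.25P_{Streamly}.
Similarly P_{Streamly} = 60.5 + 0.25P_{Vidio}.
Substituting the second reaction function into the first: P_{Vidio} = 61 + 0.25(60.5 + 0.25P_{Vidio}), which gives 0.9375P_{Vidio} = 76.125 ⇒ P_{Vidio} = 81.2.
Then P_{Streamly} = 60.5 + 0.25·81.2 = 80.8.
q_{Vidio} = 212 − 2·81.2 + 80.8 = 130.4.

130.4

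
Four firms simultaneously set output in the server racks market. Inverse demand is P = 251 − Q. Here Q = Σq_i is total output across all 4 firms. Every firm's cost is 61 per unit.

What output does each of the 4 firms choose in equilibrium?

A representative firm's profit is π_i = q_i(251 − Q) − 61q_i, with Q = q_i + Σ_{j≠i} q_j.
First-order condition: 190 − 2q_i − Σ_{j≠i} q_j = 0.
With identical firms, set every q_j = q: then 190 − 2q − 3q = 0, i.e. q = 190/5 = 38.

38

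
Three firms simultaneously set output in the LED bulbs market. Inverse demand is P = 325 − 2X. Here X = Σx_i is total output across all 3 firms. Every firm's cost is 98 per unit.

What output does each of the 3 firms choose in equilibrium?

A representative firm's profit is π_i = x_i(325 − 2X) − 98x_i, with X = x_i + Σ_{j≠i} x_j.
First-order condition: 227 − 4x_i − 2Σ_{j≠i} x_j = 0.
With identical firms, set every x_j = x: then 227 − 4x − 4x = 0, i.e. x = 227/8 = 28.375.

28.375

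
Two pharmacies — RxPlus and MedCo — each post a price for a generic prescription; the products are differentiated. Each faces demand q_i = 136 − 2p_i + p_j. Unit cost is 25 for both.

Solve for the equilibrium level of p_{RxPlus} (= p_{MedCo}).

RxPlus's profit: π = (p_{RxPlus} − 25)(136 − 2p_{RxPlus} + p_{MedCo}).
∂π/∂p_{RxPlus} = 186 − 4p_{RxPlus} + p_{MedCo} = 0 ⇒ p_{RxPlus} = 46.5 + 0.25p_{MedCo}.
Setting p_{RxPlus} = p_{MedCo} in the reaction function: p_{RxPlus} = 46.5 + 0.25p_{RxPlus}, so p_{RxPlus} = 46.5 / 0.75 = 62.

62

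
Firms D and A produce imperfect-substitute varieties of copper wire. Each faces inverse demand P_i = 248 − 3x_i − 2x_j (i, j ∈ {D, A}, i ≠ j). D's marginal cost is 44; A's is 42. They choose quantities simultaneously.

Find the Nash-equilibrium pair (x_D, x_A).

Firm D's profit: π = x_D(248 − 3x_D − 2x_A) − 44x_D.
∂π/∂x_D = 204 − 6x_D − 2x_A = 0 ⇒ x_D = 34 − (1/3)x_A.
Similarly x_A = 103/3 − (1/3)x_D.
Solving the two reaction functions simultaneously: (1 − (−1/3)(−1/3))x_D = 34 − (1/3)·(103/3), so (8/9)x_D = 203/9 and x_D = 25.375.
Then x_A = 103/3 − (1/3)·25.375 = 25.875.

25.375, 25.875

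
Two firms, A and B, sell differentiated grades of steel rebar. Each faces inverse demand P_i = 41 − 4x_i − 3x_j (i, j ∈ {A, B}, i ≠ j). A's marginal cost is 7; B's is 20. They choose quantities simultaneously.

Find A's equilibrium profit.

Firm A's profit: π = x_A(41 − 4x_A − 3x_B) − 7x_A.
∂π/∂x_A = 34 − 8x_A − 3x_B = 0 ⇒ x_A = 4.25 − 0.375x_B.
Similarly x_B = 2.625 − 0.375x_A.
Substituting the second reaction function into the first: x_A = 4.25 − 0.375(2.625 − 0.375x_A), which gives (55/64)x_A = 209/64 ⇒ x_A = 3.8.
Then x_B = 2.625 − 0.375·3.8 = 1.2.
P_A = 41 − 4·3.8 − 3·1.2 = 22.2.
Profit = (22.2 − 7)·3.8 = 57.76.

57.76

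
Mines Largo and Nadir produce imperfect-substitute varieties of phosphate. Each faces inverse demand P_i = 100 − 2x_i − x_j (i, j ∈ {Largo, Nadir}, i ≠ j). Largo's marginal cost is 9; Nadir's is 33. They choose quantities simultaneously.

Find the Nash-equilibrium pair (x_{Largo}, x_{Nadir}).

Mine Largo's profit: π = x_{Largo}(100 − 2x_{Largo} − x_{Nadir}) − 9x_{Largo}.
∂π/∂x_{Largo} = 91 − 4x_{Largo} − x_{Nadir} = 0 ⇒ x_{Largo} = 22.75 − 0.25x_{Nadir}.
Similarly x_{Nadir} = 16.75 − 0.25x_{Largo}.
Plugging x_{Nadir} into Largo's best response: x_{Largo} = 22.75 − 0.25(16.75 − 0.25x_{Largo}) ⇒ 0.9375x_{Largo} = 18.5625, so x_{Largo} = 19.8.
Then x_{Nadir} = 16.75 − 0.25·19.8 = 11.8.

19.8, 11.8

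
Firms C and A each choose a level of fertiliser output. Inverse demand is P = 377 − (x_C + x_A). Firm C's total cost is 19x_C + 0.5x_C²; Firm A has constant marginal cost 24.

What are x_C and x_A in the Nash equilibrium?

Firm C's profit: π = x_C(377 − (x_C + x_A)) − 19x_C − 0.5x_C².
∂π/∂x_C = 358 − 3x_C − x_A = 0, so x_C = 358/3 − (1/3)x_A.
For A: ∂π/∂x_A = 353 − 2x_A − x_C = 0 ⇒ x_A = 176.5 − 0.5x_C.
Solving the two reaction functions simultaneously: (1 − (−1/3)(−0.5))x_C = 358/3 − (1/3)·176.5, so (5/6)x_C = 60.5 and x_C = 72.6.
Then x_A = 176.5 − 0.5·72.6 = 140.2.

72.6, 140.2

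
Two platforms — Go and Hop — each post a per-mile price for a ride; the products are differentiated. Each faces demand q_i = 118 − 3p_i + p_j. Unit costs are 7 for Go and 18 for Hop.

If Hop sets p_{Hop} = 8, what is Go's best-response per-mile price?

24.5

Go's profit: π = (p_{Go} − 7)(118 − 3p_{Go} + p_{Hop}).
∂π/∂p_{Go} = 139 − 6p_{Go} + p_{Hop} = 0 ⇒ p_{Go} = 139/6 + (1/6)p_{Hop}.
At p_{Hop} = 8: p_{Go} = 139/6 + (1/6)·8 = 24.5.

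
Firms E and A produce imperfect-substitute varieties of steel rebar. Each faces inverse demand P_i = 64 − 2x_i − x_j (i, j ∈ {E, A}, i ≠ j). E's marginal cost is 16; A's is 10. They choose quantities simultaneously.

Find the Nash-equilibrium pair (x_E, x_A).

9.2, 11.2

Firm E's profit: π = x_E(64 − 2x_E − x_A) − 16x_E.
∂π/∂x_E = 48 − 4x_E − x_A = 0 ⇒ x_E = 12 − 0.25x_A.
Similarly x_A = 13.5 − 0.25x_E.
Substituting the second reaction function into the first: x_E = 12 − 0.25(13.5 − 0.25x_E), which gives 0.9375x_E = 8.625 ⇒ x_E = 9.2.
Then x_A = 13.5 − 0.25·9.2 = 11.2.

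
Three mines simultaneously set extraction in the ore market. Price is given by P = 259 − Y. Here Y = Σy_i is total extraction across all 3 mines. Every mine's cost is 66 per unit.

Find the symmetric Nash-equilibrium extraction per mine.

A representative mine's profit is π_i = y_i(259 − Y) − 66y_i, with Y = y_i + Σ_{j≠i} y_j.
First-order condition: 193 − 2y_i − Σ_{j≠i} y_j = 0.
In a symmetric equilibrium every mine chooses the same y, so Σ_{j≠i} y_j = 2y. The condition becomes 193 − 4y = 0, giving y = 193/4 = 48.25.

48.25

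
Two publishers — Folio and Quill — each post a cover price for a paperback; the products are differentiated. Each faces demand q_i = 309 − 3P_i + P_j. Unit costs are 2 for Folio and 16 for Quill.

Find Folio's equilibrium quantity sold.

186.6

Folio's profit: π = (P_{Folio} − 2)(309 − 3P_{Folio} + P_{Quill}).
∂π/∂P_{Folio} = 315 − 6P_{Folio} + P_{Quill} = 0 ⇒ P_{Folio} = 52.5 + (1/6)P_{Quill}.
Similarly P_{Quill} = 59.5 + (1/6)P_{Folio}.
Substituting the second reaction function into the first: P_{Folio} = 52.5 + (1/6)(59.5 + (1/6)P_{Folio}), which gives (35/36)P_{Folio} = 749/12 ⇒ P_{Folio} = 64.2.
Then P_{Quill} = 59.5 + (1/6)·64.2 = 70.2.
q_{Folio} = 309 − 3·64.2 + 70.2 = 186.6.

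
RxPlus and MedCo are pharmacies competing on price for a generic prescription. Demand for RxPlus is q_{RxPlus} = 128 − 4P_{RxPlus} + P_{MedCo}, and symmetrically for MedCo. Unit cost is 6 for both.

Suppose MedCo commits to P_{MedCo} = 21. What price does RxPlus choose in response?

21.625

RxPlus's profit: π = (P_{RxPlus} − 6)(128 − 4P_{RxPlus} + P_{MedCo}).
∂π/∂P_{RxPlus} = 152 − 8P_{RxPlus} + P_{MedCo} = 0 ⇒ P_{RxPlus} = 19 + 0.125P_{MedCo}.
At P_{MedCo} = 21: P_{RxPlus} = 19 + 0.125·21 = 21.625.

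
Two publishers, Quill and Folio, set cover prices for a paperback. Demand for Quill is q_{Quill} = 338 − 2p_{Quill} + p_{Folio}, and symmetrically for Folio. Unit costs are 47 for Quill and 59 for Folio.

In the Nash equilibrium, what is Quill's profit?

Quill's profit: π = (p_{Quill} − 47)(338 − 2p_{Quill} + p_{Folio}).
∂π/∂p_{Quill} = 432 − 4p_{Quill} + p_{Folio} = 0 ⇒ p_{Quill} = 108 + 0.25p_{Folio}.
Similarly p_{Folio} = 114 + 0.25p_{Quill}.
Plugging p_{Folio} into Quill's best response: p_{Quill} = 108 + 0.25(114 + 0.25p_{Quill}) ⇒ 0.9375p_{Quill} = 136.5, so p_{Quill} = 145.6.
Then p_{Folio} = 114 + 0.25·145.6 = 150.4.
q_{Quill} = 338 − 2·145.6 + 150.4 = 197.2.
Profit = (145.6 − 47)·197.2 = 19443.92.

19443.92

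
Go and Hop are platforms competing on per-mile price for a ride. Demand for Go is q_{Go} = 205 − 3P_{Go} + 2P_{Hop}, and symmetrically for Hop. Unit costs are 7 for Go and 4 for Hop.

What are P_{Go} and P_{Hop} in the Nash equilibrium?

55.9375, 54.8125

Go's profit: π = (P_{Go} − 7)(205 − 3P_{Go} + 2P_{Hop}).
∂π/∂P_{Go} = 226 − 6P_{Go} + 2P_{Hop} = 0 ⇒ P_{Go} = 113/3 + (1/3)P_{Hop}.
Similarly P_{Hop} = 217/6 + (1/3)P_{Go}.
Plugging P_{Hop} into Go's best response: P_{Go} = 113/3 + (1/3)(217/6 + (1/3)P_{Go}) ⇒ (8/9)P_{Go} = 895/18, so P_{Go} = 55.9375.
Then P_{Hop} = 217/6 + (1/3)·55.9375 = 54.8125.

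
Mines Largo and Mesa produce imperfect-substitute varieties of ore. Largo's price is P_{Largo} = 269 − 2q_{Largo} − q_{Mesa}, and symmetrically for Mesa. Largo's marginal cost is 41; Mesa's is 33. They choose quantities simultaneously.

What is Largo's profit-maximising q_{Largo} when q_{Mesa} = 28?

Mine Largo's profit: π = q_{Largo}(269 − 2q_{Largo} − q_{Mesa}) − 41q_{Largo}.
∂π/∂q_{Largo} = 228 − 4q_{Largo} − q_{Mesa} = 0 ⇒ q_{Largo} = 57 − 0.25q_{Mesa}.
At q_{Mesa} = 28: q_{Largo} = 57 − 0.25·28 = 50.

50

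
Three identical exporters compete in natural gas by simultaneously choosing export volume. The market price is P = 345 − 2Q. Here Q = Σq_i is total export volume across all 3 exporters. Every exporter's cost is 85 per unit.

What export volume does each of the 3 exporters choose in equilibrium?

A representative exporter's profit is π_i = q_i(345 − 2Q) − 85q_i, with Q = q_i + Σ_{j≠i} q_j.
First-order condition: 260 − 4q_i − 2Σ_{j≠i} q_j = 0.
Imposing symmetry (q_j = q for all j) turns Σ_{j≠i} q_j into 2q, so 260 = 8q and q = 32.5.

32.5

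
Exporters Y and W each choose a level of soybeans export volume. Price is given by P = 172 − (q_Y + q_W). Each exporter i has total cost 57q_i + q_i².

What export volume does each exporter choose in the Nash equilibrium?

23

Exporter Y's profit: π = q_Y(172 − (q_Y + q_W)) − 57q_Y − q_Y².
∂π/∂q_Y = 115 − 4q_Y − q_W = 0, so q_Y = 28.75 − 0.25q_W.
By symmetry q_W = q_Y; substituting into the reaction function, 1.25q_Y = 28.75 and q_Y = 23.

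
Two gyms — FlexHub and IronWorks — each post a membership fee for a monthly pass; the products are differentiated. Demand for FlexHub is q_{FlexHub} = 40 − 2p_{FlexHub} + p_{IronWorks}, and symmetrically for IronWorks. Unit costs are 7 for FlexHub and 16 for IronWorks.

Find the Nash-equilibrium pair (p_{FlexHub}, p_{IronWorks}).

FlexHub's profit: π = (p_{FlexHub} − 7)(40 − 2p_{FlexHub} + p_{IronWorks}).
∂π/∂p_{FlexHub} = 54 − 4p_{FlexHub} + p_{IronWorks} = 0 ⇒ p_{FlexHub} = 13.5 + 0.25p_{IronWorks}.
Similarly p_{IronWorks} = 18 + 0.25p_{FlexHub}.
Substituting the second reaction function into the first: p_{FlexHub} = 13.5 + 0.25(18 + 0.25p_{FlexHub}), which gives 0.9375p_{FlexHub} = 18 ⇒ p_{FlexHub} = 19.2.
Then p_{IronWorks} = 18 + 0.25·19.2 = 22.8.

19.2, 22.8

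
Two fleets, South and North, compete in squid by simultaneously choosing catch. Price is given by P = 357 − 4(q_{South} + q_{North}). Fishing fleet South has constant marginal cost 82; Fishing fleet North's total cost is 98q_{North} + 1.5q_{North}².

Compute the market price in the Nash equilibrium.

192.5

Fishing fleet South's profit: π = q_{South}(357 − 4(q_{South} + q_{North})) − 82q_{South}.
∂π/∂q_{South} = 275 − 8q_{South} − 4q_{North} = 0, so q_{South} = 34.375 − 0.5q_{North}.
For North: ∂π/∂q_{North} = 259 − 11q_{North} − 4q_{South} = 0 ⇒ q_{North} = 259/11 − (4/11)q_{South}.
Plugging q_{North} into South's best response: q_{South} = 34.375 − 0.5(259/11 − (4/11)q_{South}) ⇒ (9/11)q_{South} = 1989/88, so q_{South} = 27.625.
Then q_{North} = 259/11 − (4/11)·27.625 = 13.5.
Equilibrium price: P = 357 − 4·41.125 = 192.5.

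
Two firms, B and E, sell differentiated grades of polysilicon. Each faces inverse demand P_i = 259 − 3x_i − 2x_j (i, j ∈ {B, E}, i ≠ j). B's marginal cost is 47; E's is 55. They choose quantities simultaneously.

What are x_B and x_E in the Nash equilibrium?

27, 25

Firm B's profit: π = x_B(259 − 3x_B − 2x_E) − 47x_B.
∂π/∂x_B = 212 − 6x_B − 2x_E = 0 ⇒ x_B = 106/3 − (1/3)x_E.
Similarly x_E = 34 − (1/3)x_B.
Solving the two reaction functions simultaneously: (1 − (−1/3)(−1/3))x_B = 106/3 − (1/3)·34, so (8/9)x_B = 24 and x_B = 27.
Then x_E = 34 − (1/3)·27 = 25.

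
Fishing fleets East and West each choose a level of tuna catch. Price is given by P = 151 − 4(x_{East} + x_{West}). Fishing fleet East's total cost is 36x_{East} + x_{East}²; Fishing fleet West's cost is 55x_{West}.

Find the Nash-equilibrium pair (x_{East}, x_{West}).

Fishing fleet East's profit: π = x_{East}(151 − 4(x_{East} + x_{West})) − 36x_{East} − x_{East}².
∂π/∂x_{East} = 115 − 10x_{East} − 4x_{West} = 0, so x_{East} = 11.5 − 0.4x_{West}.
For West: ∂π/∂x_{West} = 96 − 8x_{West} − 4x_{East} = 0 ⇒ x_{West} = 12 − 0.5x_{East}.
Substituting the second reaction function into the first: x_{East} = 11.5 − 0.4(12 − 0.5x_{East}), which gives 0.8x_{East} = 6.7 ⇒ x_{East} = 8.375.
Then x_{West} = 12 − 0.5·8.375 = 7.8125.

8.375, 7.8125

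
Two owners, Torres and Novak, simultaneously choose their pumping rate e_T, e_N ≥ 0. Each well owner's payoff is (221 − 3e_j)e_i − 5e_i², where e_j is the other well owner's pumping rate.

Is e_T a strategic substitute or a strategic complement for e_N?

strategic substitutes

Torres's payoff is (221 − 3e_N)e_T − 5e_T².
∂π/∂e_T = 221 − 3e_N − 10e_T = 0, so e_T = 22.1 − 0.3e_N.
The best-response slope de_T/de_N = −0.3 < 0: the reaction function is downward-sloping, so the choices are strategic substitutes.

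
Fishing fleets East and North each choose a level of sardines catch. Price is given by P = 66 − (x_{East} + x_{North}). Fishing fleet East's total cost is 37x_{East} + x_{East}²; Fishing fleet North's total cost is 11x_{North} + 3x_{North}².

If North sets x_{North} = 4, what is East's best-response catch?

6.25

Fishing fleet East's profit: π = x_{East}(66 − (x_{East} + x_{North})) − 37x_{East} − x_{East}².
∂π/∂x_{East} = 29 − 4x_{East} − x_{North} = 0, so x_{East} = 7.25 − 0.25x_{North}.
At x_{North} = 4: x_{East} = 7.25 − 0.25·4 = 6.25.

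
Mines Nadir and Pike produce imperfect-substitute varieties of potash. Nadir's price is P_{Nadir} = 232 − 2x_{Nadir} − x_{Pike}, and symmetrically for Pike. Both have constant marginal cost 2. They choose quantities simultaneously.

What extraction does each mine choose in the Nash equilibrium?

46

Mine Nadir's profit: π = x_{Nadir}(232 − 2x_{Nadir} − x_{Pike}) − 2x_{Nadir}.
∂π/∂x_{Nadir} = 230 − 4x_{Nadir} − x_{Pike} = 0 ⇒ x_{Nadir} = 57.5 − 0.25x_{Pike}.
The game is symmetric, so in equilibrium x_{Pike} = x_{Nadir}: the reaction function gives 1.25x_{Nadir} = 57.5, hence x_{Nadir} = 46.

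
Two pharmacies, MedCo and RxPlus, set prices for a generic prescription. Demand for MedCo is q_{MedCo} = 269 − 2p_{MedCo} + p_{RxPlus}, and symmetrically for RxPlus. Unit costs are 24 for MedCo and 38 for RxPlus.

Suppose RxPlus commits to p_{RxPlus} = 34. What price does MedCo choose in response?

87.75

MedCo's profit: π = (p_{MedCo} − 24)(269 − 2p_{MedCo} + p_{RxPlus}).
∂π/∂p_{MedCo} = 317 − 4p_{MedCo} + p_{RxPlus} = 0 ⇒ p_{MedCo} = 79.25 + 0.25p_{RxPlus}.
At p_{RxPlus} = 34: p_{MedCo} = 79.25 + 0.25·34 = 87.75.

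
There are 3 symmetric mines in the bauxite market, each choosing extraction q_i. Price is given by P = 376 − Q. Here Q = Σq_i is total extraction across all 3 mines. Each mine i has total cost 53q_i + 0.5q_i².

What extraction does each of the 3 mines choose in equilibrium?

64.6

A representative mine's profit is π_i = q_i(376 − Q) − 53q_i − 0.5q_i², with Q = q_i + Σ_{j≠i} q_j.
First-order condition: 323 − 3q_i − Σ_{j≠i} q_j = 0.
With identical mines, set every q_j = q: then 323 − 3q − 2q = 0, i.e. q = 323/5 = 64.6.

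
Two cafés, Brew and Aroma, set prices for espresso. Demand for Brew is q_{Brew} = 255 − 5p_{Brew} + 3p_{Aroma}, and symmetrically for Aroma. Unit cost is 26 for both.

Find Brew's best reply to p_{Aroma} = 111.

Brew's profit: π = (p_{Brew} − 26)(255 − 5p_{Brew} + 3p_{Aroma}).
∂π/∂p_{Brew} = 385 − 10p_{Brew} + 3p_{Aroma} = 0 ⇒ p_{Brew} = 38.5 + 0.3p_{Aroma}.
At p_{Aroma} = 111: p_{Brew} = 38.5 + 0.3·111 = 71.8.

71.8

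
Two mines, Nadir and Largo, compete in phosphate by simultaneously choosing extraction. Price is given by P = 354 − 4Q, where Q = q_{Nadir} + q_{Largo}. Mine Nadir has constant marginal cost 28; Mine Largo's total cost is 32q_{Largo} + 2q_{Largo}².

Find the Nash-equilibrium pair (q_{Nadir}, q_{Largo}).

Mine Nadir's profit: π = q_{Nadir}(354 − 4(q_{Nadir} + q_{Largo})) − 28q_{Nadir}.
∂π/∂q_{Nadir} = 326 − 8q_{Nadir} − 4q_{Largo} = 0, so q_{Nadir} = 40.75 − 0.5q_{Largo}.
For Largo: ∂π/∂q_{Largo} = 322 − 12q_{Largo} − 4q_{Nadir} = 0 ⇒ q_{Largo} = 161/6 − (1/3)q_{Nadir}.
Plugging q_{Largo} into Nadir's best response: q_{Nadir} = 40.75 − 0.5(161/6 − (1/3)q_{Nadir}) ⇒ (5/6)q_{Nadir} = 82/3, so q_{Nadir} = 32.8.
Then q_{Largo} = 161/6 − (1/3)·32.8 = 15.9.

32.8, 15.9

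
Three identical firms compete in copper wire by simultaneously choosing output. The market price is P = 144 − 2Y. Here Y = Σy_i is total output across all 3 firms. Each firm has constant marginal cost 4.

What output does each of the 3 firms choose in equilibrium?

A representative firm's profit is π_i = y_i(144 − 2Y) − 4y_i, with Y = y_i + Σ_{j≠i} y_j.
First-order condition: 140 − 4y_i − 2Σ_{j≠i} y_j = 0.
With identical firms, set every y_j = y: then 140 − 4y − 4y = 0, i.e. y = 140/8 = 17.5.

17.5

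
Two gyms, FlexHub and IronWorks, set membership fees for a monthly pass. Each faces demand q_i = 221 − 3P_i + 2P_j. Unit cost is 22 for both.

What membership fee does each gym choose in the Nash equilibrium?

FlexHub's profit: π = (P_{FlexHub} − 22)(221 − 3P_{FlexHub} + 2P_{IronWorks}).
∂π/∂P_{FlexHub} = 287 − 6P_{FlexHub} + 2P_{IronWorks} = 0 ⇒ P_{FlexHub} = 287/6 + (1/3)P_{IronWorks}.
By symmetry P_{IronWorks} = P_{FlexHub}; substituting into the reaction function, (2/3)P_{FlexHub} = 287/6 and P_{FlexHub} = 71.75.

71.75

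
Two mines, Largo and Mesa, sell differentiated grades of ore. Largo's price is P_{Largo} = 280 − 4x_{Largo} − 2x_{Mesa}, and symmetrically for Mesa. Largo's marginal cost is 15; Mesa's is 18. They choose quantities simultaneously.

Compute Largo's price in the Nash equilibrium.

121.4

Mine Largo's profit: π = x_{Largo}(280 − 4x_{Largo} − 2x_{Mesa}) − 15x_{Largo}.
∂π/∂x_{Largo} = 265 − 8x_{Largo} − 2x_{Mesa} = 0 ⇒ x_{Largo} = 33.125 − 0.25x_{Mesa}.
Similarly x_{Mesa} = 32.75 − 0.25x_{Largo}.
Solving the two reaction functions simultaneously: (1 − (−0.25)(−0.25))x_{Largo} = 33.125 − 0.25·32.75, so 0.9375x_{Largo} = 24.9375 and x_{Largo} = 26.6.
Then x_{Mesa} = 32.75 − 0.25·26.6 = 26.1.
P_{Largo} = 280 − 4·26.6 − 2·26.1 = 121.4.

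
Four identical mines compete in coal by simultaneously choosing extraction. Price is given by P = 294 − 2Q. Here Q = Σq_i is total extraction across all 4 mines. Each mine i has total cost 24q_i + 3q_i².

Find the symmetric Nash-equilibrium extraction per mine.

16.875

A representative mine's profit is π_i = q_i(294 − 2Q) − 24q_i − 3q_i², with Q = q_i + Σ_{j≠i} q_j.
First-order condition: 270 − 10q_i − 2Σ_{j≠i} q_j = 0.
In a symmetric equilibrium every mine chooses the same q, so Σ_{j≠i} q_j = 3q. The condition becomes 270 − 16q = 0, giving q = 270/16 = 16.875.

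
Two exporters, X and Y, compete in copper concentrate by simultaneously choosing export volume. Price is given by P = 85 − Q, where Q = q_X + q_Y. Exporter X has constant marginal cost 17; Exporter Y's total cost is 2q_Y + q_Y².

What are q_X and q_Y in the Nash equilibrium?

27, 14

Exporter X's profit: π = q_X(85 − (q_X + q_Y)) − 17q_X.
∂π/∂q_X = 68 − 2q_X − q_Y = 0, so q_X = 34 − 0.5q_Y.
For Y: ∂π/∂q_Y = 83 − 4q_Y − q_X = 0 ⇒ q_Y = 20.75 − 0.25q_X.
Substituting the second reaction function into the first: q_X = 34 − 0.5(20.75 − 0.25q_X), which gives 0.875q_X = 23.625 ⇒ q_X = 27.
Then q_Y = 20.75 − 0.25·27 = 14.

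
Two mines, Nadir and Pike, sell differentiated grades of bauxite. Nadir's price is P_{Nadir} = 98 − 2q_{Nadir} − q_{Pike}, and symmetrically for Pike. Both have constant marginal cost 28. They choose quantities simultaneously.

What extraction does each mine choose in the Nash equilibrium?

Mine Nadir's profit: π = q_{Nadir}(98 − 2q_{Nadir} − q_{Pike}) − 28q_{Nadir}.
∂π/∂q_{Nadir} = 70 − 4q_{Nadir} − q_{Pike} = 0 ⇒ q_{Nadir} = 17.5 − 0.25q_{Pike}.
By symmetry q_{Pike} = q_{Nadir}; substituting into the reaction function, 1.25q_{Nadir} = 17.5 and q_{Nadir} = 14.

14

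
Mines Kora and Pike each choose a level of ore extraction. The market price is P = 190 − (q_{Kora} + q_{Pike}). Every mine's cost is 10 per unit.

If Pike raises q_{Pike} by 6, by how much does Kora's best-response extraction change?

Mine Kora's profit: π = q_{Kora}(190 − (q_{Kora} + q_{Pike})) − 10q_{Kora}.
∂π/∂q_{Kora} = 180 − 2q_{Kora} − q_{Pike} = 0, so q_{Kora} = 90 − 0.5q_{Pike}.
The reaction-function slope is −0.5, so a 6-unit rise in q_{Pike} moves q_{Kora} by −0.5 × 6 = −3. Kora's best response falls — the actions are strategic substitutes.

-3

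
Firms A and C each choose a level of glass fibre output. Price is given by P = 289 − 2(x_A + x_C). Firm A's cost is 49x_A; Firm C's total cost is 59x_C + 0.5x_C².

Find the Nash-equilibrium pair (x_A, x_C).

Firm A's profit: π = x_A(289 − 2(x_A + x_C)) − 49x_A.
∂π/∂x_A = 240 − 4x_A − 2x_C = 0, so x_A = 60 − 0.5x_C.
For C: ∂π/∂x_C = 230 − 5x_C − 2x_A = 0 ⇒ x_C = 46 − 0.4x_A.
Substituting the second reaction function into the first: x_A = 60 − 0.5(46 − 0.4x_A), which gives 0.8x_A = 37 ⇒ x_A = 46.25.
Then x_C = 46 − 0.4·46.25 = 27.5.

46.25, 27.5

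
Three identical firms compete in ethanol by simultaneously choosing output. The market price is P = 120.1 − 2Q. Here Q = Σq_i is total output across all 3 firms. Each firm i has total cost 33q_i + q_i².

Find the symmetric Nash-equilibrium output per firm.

8.71

A representative firm's profit is π_i = q_i(120.1 − 2Q) − 33q_i − q_i², with Q = q_i + Σ_{j≠i} q_j.
First-order condition: 87.1 − 6q_i − 2Σ_{j≠i} q_j = 0.
In a symmetric equilibrium every firm chooses the same q, so Σ_{j≠i} q_j = 2q. The condition becomes 87.1 − 10q = 0, giving q = 87.1/10 = 8.71.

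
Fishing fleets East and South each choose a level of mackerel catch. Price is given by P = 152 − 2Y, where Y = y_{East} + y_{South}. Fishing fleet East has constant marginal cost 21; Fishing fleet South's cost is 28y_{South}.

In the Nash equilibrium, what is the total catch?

42.5

Fishing fleet East's profit: π = y_{East}(152 − 2(y_{East} + y_{South})) − 21y_{East}.
∂π/∂y_{East} = 131 − 4y_{East} − 2y_{South} = 0, so y_{East} = 32.75 − 0.5y_{South}.
By the same steps for South: y_{South} = 31 − 0.5y_{East}.
Solving the two reaction functions simultaneously: (1 − (−0.5)(−0.5))y_{East} = 32.75 − 0.5·31, so 0.75y_{East} = 17.25 and y_{East} = 23.
Then y_{South} = 31 − 0.5·23 = 19.5.
Total catch: 23 + 19.5 = 42.5.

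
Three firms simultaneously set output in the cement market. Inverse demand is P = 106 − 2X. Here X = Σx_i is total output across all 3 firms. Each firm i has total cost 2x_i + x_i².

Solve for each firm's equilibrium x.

10.4

A representative firm's profit is π_i = x_i(106 − 2X) − 2x_i − x_i², with X = x_i + Σ_{j≠i} x_j.
First-order condition: 104 − 6x_i − 2Σ_{j≠i} x_j = 0.
In a symmetric equilibrium every firm chooses the same x, so Σ_{j≠i} x_j = 2x. The condition becomes 104 − 10x = 0, giving x = 104/10 = 10.4.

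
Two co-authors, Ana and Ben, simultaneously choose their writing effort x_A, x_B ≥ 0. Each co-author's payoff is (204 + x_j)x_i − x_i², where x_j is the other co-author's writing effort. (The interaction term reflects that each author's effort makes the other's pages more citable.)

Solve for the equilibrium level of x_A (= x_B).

204

Ana's payoff is (204 + x_B)x_A − x_A².
∂π/∂x_A = 204 + x_B − 2x_A = 0, so x_A = 102 + 0.5x_B.
Setting x_A = x_B in the reaction function: x_A = 102 + 0.5x_A, so x_A = 102 / 0.5 = 204.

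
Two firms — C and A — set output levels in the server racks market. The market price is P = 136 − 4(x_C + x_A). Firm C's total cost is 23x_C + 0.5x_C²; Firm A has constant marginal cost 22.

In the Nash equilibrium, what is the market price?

63

Firm C's profit: π = x_C(136 − 4(x_C + x_A)) − 23x_C − 0.5x_C².
∂π/∂x_C = 113 − 9x_C − 4x_A = 0, so x_C = 113/9 − (4/9)x_A.
For A: ∂π/∂x_A = 114 − 8x_A − 4x_C = 0 ⇒ x_A = 14.25 − 0.5x_C.
Plugging x_A into C's best response: x_C = 113/9 − (4/9)(14.25 − 0.5x_C) ⇒ (7/9)x_C = 56/9, so x_C = 8.
Then x_A = 14.25 − 0.5·8 = 10.25.
Equilibrium price: P = 136 − 4·18.25 = 63.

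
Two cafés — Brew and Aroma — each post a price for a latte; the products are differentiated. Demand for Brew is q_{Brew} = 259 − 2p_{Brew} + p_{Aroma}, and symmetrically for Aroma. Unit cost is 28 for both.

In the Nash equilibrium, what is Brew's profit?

Brew's profit: π = (p_{Brew} − 28)(259 − 2p_{Brew} + p_{Aroma}).
∂π/∂p_{Brew} = 315 − 4p_{Brew} + p_{Aroma} = 0 ⇒ p_{Brew} = 78.75 + 0.25p_{Aroma}.
Setting p_{Brew} = p_{Aroma} in the reaction function: p_{Brew} = 78.75 + 0.25p_{Brew}, so p_{Brew} = 78.75 / 0.75 = 105.
q_{Brew} = 259 − 2·105 + 105 = 154.
Profit = (105 − 28)·154 = 11858.

11858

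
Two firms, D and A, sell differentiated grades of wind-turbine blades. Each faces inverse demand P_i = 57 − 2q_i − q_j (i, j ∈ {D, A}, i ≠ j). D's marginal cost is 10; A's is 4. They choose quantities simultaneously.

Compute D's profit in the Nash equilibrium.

162

Firm D's profit: π = q_D(57 − 2q_D − q_A) − 10q_D.
∂π/∂q_D = 47 − 4q_D − q_A = 0 ⇒ q_D = 11.75 − 0.25q_A.
Similarly q_A = 13.25 − 0.25q_D.
Substituting the second reaction function into the first: q_D = 11.75 − 0.25(13.25 − 0.25q_D), which gives 0.9375q_D = 8.4375 ⇒ q_D = 9.
Then q_A = 13.25 − 0.25·9 = 11.
P_D = 57 − 2·9 − 11 = 28.
Profit = (28 − 10)·9 = 162.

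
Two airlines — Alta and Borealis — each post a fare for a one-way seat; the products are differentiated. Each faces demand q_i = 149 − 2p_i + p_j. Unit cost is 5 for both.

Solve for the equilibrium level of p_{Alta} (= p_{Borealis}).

Alta's profit: π = (p_{Alta} − 5)(149 − 2p_{Alta} + p_{Borealis}).
∂π/∂p_{Alta} = 159 − 4p_{Alta} + p_{Borealis} = 0 ⇒ p_{Alta} = 39.75 + 0.25p_{Borealis}.
Setting p_{Alta} = p_{Borealis} in the reaction function: p_{Alta} = 39.75 + 0.25p_{Alta}, so p_{Alta} = 39.75 / 0.75 = 53.

53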